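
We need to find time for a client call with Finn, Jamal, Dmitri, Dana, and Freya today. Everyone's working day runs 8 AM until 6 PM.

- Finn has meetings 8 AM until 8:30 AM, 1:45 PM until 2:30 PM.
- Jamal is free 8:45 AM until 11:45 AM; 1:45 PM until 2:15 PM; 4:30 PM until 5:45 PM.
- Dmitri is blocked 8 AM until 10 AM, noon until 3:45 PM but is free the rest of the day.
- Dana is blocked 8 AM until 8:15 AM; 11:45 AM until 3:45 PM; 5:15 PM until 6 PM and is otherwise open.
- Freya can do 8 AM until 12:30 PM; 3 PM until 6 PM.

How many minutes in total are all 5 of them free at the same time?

150

Finn free: 08:30-13:45, 14:30-18:00 (invert busy blocks within the working day).
Jamal free: 08:45-11:45, 13:45-14:15, 16:30-17:45.
Dmitri free: 10:00-12:00, 15:45-18:00 (invert busy blocks within the working day).
Dana free: 08:15-11:45, 15:45-17:15 (invert busy blocks within the working day).
Freya free: 08:00-12:30, 15:00-18:00.
Finn ∩ Jamal: 08:45-11:45, 16:30-17:45.
Finn ∩ Jamal ∩ Dmitri: 10:00-11:45, 16:30-17:45.
Finn ∩ Jamal ∩ Dmitri ∩ Dana: 10:00-11:45, 16:30-17:15.
Finn ∩ Jamal ∩ Dmitri ∩ Dana ∩ Freya: 10:00-11:45, 16:30-17:15.
Those are the intersection windows.
Summing the common windows: 105 + 45 = 150 minutes.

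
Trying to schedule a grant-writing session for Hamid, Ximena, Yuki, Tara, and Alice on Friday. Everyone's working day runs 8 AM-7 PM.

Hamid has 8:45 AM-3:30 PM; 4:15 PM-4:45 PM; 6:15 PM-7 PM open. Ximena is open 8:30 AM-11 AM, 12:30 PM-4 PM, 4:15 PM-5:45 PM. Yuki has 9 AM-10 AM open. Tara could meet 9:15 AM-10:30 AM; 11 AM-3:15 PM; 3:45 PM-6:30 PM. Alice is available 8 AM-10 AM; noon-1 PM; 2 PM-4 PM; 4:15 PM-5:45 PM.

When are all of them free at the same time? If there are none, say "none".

Hamid ∩ Ximena: 08:45-11:00, 12:30-15:30, 16:15-16:45.
Hamid ∩ Ximena ∩ Yuki: 09:00-10:00.
Hamid ∩ Ximena ∩ Yuki ∩ Tara: 09:15-10:00.
Hamid ∩ Ximena ∩ Yuki ∩ Tara ∩ Alice: 09:15-10:00.

09:15-10:00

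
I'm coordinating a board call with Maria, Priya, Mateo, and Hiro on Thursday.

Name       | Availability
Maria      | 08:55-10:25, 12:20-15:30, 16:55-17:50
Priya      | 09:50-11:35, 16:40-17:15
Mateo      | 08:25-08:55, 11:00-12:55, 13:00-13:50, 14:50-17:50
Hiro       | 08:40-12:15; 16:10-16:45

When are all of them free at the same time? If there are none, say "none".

Maria ∩ Priya: 09:50-10:25, 16:55-17:15.
Maria ∩ Priya ∩ Mateo: 16:55-17:15.
Maria ∩ Priya ∩ Mateo ∩ Hiro: ∅.
There is no time when everyone is free.

none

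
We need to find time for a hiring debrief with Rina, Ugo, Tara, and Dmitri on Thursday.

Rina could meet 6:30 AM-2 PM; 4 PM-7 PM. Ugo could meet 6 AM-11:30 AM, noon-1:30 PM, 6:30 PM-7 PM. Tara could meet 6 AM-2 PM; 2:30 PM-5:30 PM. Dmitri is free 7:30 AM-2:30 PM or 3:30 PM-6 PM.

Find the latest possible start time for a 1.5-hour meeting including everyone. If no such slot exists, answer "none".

Rina ∩ Ugo: 06:30-11:30, 12:00-13:30, 18:30-19:00.
Rina ∩ Ugo ∩ Tara: 06:30-11:30, 12:00-13:30.
Rina ∩ Ugo ∩ Tara ∩ Dmitri: 07:30-11:30, 12:00-13:30.
So the common availability across everyone is 07:30-11:30, 12:00-13:30.
The last common window of at least 90 minutes is 12:00-13:30; a 90-minute meeting can start as late as 12:00 and still end by 13:30.

12:00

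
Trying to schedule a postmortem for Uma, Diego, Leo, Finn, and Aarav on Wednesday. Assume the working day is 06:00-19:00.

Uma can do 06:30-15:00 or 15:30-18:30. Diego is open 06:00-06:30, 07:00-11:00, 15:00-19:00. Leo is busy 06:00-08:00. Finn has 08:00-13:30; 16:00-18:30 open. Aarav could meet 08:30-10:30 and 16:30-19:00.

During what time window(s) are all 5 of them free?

Uma free: 06:30-15:00, 15:30-18:30.
Diego free: 06:00-06:30, 07:00-11:00, 15:00-19:00.
Leo free: 08:00-19:00 (invert busy blocks within the working day).
Finn free: 08:00-13:30, 16:00-18:30.
Aarav free: 08:30-10:30, 16:30-19:00.
Uma ∩ Diego: 07:00-11:00, 15:30-18:30.
Uma ∩ Diego ∩ Leo: 08:00-11:00, 15:30-18:30.
Uma ∩ Diego ∩ Leo ∩ Finn: 08:00-11:00, 16:00-18:30.
Uma ∩ Diego ∩ Leo ∩ Finn ∩ Aarav: 08:30-10:30, 16:30-18:30.

08:30-10:30, 16:30-18:30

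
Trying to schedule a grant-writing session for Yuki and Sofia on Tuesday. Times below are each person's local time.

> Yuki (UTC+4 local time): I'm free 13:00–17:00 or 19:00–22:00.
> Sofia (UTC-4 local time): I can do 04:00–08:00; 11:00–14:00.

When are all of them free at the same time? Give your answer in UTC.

Yuki in UTC: 09:00-13:00, 15:00-18:00 (subtract 4h to convert from UTC+4).
Sofia in UTC: 08:00-12:00, 15:00-18:00 (add 4h to convert from UTC-4).
Yuki ∩ Sofia: 09:00-12:00, 15:00-18:00.
Those are the intersection windows.

09:00-12:00, 15:00-18:00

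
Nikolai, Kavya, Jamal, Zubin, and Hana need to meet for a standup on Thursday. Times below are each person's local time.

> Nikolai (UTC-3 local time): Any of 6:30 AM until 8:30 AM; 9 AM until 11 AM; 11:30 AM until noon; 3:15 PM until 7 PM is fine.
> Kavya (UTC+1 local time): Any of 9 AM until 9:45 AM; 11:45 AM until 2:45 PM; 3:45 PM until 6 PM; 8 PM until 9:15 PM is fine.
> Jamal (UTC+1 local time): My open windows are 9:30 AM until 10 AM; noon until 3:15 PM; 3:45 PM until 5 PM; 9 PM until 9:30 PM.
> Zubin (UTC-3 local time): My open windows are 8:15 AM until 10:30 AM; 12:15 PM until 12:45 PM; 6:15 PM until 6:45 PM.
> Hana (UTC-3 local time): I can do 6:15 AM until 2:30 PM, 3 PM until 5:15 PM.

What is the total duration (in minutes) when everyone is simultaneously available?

Nikolai in UTC: 09:30-11:30, 12:00-14:00, 14:30-15:00, 18:15-22:00 (add 3h to convert from UTC-3).
Kavya in UTC: 08:00-08:45, 10:45-13:45, 14:45-17:00, 19:00-20:15 (subtract 1h to convert from UTC+1).
Jamal in UTC: 08:30-09:00, 11:00-14:15, 14:45-16:00, 20:00-20:30 (subtract 1h to convert from UTC+1).
Zubin in UTC: 11:15-13:30, 15:15-15:45, 21:15-21:45 (add 3h to convert from UTC-3).
Hana in UTC: 09:15-17:30, 18:00-20:15 (add 3h to convert from UTC-3).
Nikolai ∩ Kavya: 10:45-11:30, 12:00-13:45, 14:45-15:00, 19:00-20:15.
Nikolai ∩ Kavya ∩ Jamal: 11:00-11:30, 12:00-13:45, 14:45-15:00, 20:00-20:15.
Nikolai ∩ Kavya ∩ Jamal ∩ Zubin: 11:15-11:30, 12:00-13:30.
Nikolai ∩ Kavya ∩ Jamal ∩ Zubin ∩ Hana: 11:15-11:30, 12:00-13:30.
Summing the common windows: 15 + 90 = 105 minutes.

105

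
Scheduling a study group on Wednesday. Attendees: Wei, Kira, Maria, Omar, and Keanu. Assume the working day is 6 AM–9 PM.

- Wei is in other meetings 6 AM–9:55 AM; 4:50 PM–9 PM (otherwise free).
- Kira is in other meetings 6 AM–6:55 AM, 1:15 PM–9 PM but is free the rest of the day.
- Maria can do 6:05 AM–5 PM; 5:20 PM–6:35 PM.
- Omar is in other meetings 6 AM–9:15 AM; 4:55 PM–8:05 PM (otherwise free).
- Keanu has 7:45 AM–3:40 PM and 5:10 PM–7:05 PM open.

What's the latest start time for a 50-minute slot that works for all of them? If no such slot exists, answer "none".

Wei free: 09:55-16:50 (invert busy blocks within the working day).
Kira free: 06:55-13:15 (invert busy blocks within the working day).
Maria free: 06:05-17:00, 17:20-18:35.
Omar free: 09:15-16:55, 20:05-21:00 (invert busy blocks within the working day).
Keanu free: 07:45-15:40, 17:10-19:05.
Wei ∩ Kira: 09:55-13:15.
Wei ∩ Kira ∩ Maria: 09:55-13:15.
Wei ∩ Kira ∩ Maria ∩ Omar: 09:55-13:15.
Wei ∩ Kira ∩ Maria ∩ Omar ∩ Keanu: 09:55-13:15.
The last common window of at least 50 minutes is 09:55-13:15; a 50-minute meeting can start as late as 12:25 and still end by 13:15.

12:25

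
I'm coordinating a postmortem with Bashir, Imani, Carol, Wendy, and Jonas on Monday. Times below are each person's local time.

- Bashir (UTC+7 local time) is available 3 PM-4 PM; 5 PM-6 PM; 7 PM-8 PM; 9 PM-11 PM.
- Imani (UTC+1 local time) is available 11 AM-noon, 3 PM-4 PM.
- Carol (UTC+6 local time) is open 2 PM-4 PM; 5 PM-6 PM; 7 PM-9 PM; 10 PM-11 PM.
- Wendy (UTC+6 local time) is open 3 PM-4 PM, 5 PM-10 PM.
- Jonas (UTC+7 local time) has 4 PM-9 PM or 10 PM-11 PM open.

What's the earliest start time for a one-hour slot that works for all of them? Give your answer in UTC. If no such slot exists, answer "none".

Bashir in UTC: 08:00-09:00, 10:00-11:00, 12:00-13:00, 14:00-16:00 (subtract 7h to convert from UTC+7).
Imani in UTC: 10:00-11:00, 14:00-15:00 (subtract 1h to convert from UTC+1).
Carol in UTC: 08:00-10:00, 11:00-12:00, 13:00-15:00, 16:00-17:00 (subtract 6h to convert from UTC+6).
Wendy in UTC: 09:00-10:00, 11:00-16:00 (subtract 6h to convert from UTC+6).
Jonas in UTC: 09:00-14:00, 15:00-16:00 (subtract 7h to convert from UTC+7).
Bashir ∩ Imani: 10:00-11:00, 14:00-15:00.
Bashir ∩ Imani ∩ Carol: 14:00-15:00.
Bashir ∩ Imani ∩ Carol ∩ Wendy: 14:00-15:00.
Bashir ∩ Imani ∩ Carol ∩ Wendy ∩ Jonas: ∅.
There is no time when everyone is free.
No common window is at least 60 minutes long.

none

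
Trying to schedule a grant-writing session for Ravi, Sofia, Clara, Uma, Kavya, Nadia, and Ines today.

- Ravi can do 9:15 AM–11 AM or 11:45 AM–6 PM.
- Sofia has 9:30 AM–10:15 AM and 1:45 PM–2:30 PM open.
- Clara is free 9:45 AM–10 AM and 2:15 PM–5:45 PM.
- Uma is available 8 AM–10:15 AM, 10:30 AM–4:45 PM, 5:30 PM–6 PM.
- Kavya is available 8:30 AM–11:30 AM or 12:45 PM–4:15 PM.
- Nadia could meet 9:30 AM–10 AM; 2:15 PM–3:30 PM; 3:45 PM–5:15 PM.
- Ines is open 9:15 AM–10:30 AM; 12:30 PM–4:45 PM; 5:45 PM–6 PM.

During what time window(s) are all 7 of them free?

Ravi ∩ Sofia: 09:30-10:15, 13:45-14:30.
Ravi ∩ Sofia ∩ Clara: 09:45-10:00, 14:15-14:30.
Ravi ∩ Sofia ∩ Clara ∩ Uma: 09:45-10:00, 14:15-14:30.
Ravi ∩ Sofia ∩ Clara ∩ Uma ∩ Kavya: 09:45-10:00, 14:15-14:30.
Ravi ∩ Sofia ∩ Clara ∩ Uma ∩ Kavya ∩ Nadia: 09:45-10:00, 14:15-14:30.
Ravi ∩ Sofia ∩ Clara ∩ Uma ∩ Kavya ∩ Nadia ∩ Ines: 09:45-10:00, 14:15-14:30.

09:45-10:00, 14:15-14:30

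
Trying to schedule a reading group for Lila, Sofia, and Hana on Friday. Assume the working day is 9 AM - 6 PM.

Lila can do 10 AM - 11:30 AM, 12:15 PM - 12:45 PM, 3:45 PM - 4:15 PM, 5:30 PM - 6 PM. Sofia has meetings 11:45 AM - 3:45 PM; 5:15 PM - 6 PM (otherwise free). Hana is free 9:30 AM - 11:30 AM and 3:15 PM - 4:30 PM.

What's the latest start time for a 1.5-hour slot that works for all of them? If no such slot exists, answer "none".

10:00

Lila free: 10:00-11:30, 12:15-12:45, 15:45-16:15, 17:30-18:00.
Sofia free: 09:00-11:45, 15:45-17:15 (invert busy blocks within the working day).
Hana free: 09:30-11:30, 15:15-16:30.
Lila ∩ Sofia: 10:00-11:30, 15:45-16:15.
Lila ∩ Sofia ∩ Hana: 10:00-11:30, 15:45-16:15.
So the common availability across everyone is 10:00-11:30, 15:45-16:15.
The last common window of at least 90 minutes is 10:00-11:30; a 90-minute meeting can start as late as 10:00 and still end by 11:30.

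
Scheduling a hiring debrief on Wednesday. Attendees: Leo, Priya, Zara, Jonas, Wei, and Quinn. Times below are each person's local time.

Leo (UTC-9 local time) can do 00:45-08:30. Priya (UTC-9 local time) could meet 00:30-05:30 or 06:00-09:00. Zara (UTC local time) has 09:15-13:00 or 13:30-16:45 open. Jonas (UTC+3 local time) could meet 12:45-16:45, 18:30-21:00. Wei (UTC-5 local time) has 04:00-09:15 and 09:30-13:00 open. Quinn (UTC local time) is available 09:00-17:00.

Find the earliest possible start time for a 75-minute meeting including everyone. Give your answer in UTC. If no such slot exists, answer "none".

Leo in UTC: 09:45-17:30 (add 9h to convert from UTC-9).
Priya in UTC: 09:30-14:30, 15:00-18:00 (add 9h to convert from UTC-9).
Zara in UTC: 09:15-13:00, 13:30-16:45.
Jonas in UTC: 09:45-13:45, 15:30-18:00 (subtract 3h to convert from UTC+3).
Wei in UTC: 09:00-14:15, 14:30-18:00 (add 5h to convert from UTC-5).
Quinn in UTC: 09:00-17:00.
Leo ∩ Priya: 09:45-14:30, 15:00-17:30.
Leo ∩ Priya ∩ Zara: 09:45-13:00, 13:30-14:30, 15:00-16:45.
Leo ∩ Priya ∩ Zara ∩ Jonas: 09:45-13:00, 13:30-13:45, 15:30-16:45.
Leo ∩ Priya ∩ Zara ∩ Jonas ∩ Wei: 09:45-13:00, 13:30-13:45, 15:30-16:45.
Leo ∩ Priya ∩ Zara ∩ Jonas ∩ Wei ∩ Quinn: 09:45-13:00, 13:30-13:45, 15:30-16:45.
The first common window of at least 75 minutes is 09:45-13:00, so the earliest start is 09:45.

09:45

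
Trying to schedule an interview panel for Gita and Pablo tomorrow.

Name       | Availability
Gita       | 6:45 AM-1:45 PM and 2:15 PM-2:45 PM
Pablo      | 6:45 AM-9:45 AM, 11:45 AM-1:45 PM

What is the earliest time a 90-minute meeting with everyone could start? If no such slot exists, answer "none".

Gita ∩ Pablo: 06:45-09:45, 11:45-13:45.
The first common window of at least 90 minutes is 06:45-09:45, so the earliest start is 06:45.

06:45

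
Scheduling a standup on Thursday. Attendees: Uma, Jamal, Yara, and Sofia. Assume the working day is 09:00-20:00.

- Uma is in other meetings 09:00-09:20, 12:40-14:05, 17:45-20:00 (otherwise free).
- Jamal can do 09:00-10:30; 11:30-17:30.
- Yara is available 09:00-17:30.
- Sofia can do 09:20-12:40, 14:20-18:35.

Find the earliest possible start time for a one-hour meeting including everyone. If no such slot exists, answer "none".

Uma free: 09:20-12:40, 14:05-17:45 (invert busy blocks within the working day).
Jamal free: 09:00-10:30, 11:30-17:30.
Yara free: 09:00-17:30.
Sofia free: 09:20-12:40, 14:20-18:35.
Uma ∩ Jamal: 09:20-10:30, 11:30-12:40, 14:05-17:30.
Uma ∩ Jamal ∩ Yara: 09:20-10:30, 11:30-12:40, 14:05-17:30.
Uma ∩ Jamal ∩ Yara ∩ Sofia: 09:20-10:30, 11:30-12:40, 14:20-17:30.
Those are the intersection windows.
The first common window of at least 60 minutes is 09:20-10:30, so the earliest start is 09:20.

09:20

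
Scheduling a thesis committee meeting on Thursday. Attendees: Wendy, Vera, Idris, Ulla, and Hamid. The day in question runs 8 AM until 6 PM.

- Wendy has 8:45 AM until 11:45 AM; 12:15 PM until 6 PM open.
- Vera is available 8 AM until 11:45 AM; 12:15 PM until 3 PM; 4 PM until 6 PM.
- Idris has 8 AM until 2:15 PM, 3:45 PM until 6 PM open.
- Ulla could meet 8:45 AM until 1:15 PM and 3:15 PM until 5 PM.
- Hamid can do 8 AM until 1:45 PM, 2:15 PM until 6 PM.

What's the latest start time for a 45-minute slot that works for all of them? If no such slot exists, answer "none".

Wendy ∩ Vera: 08:45-11:45, 12:15-15:00, 16:00-18:00.
Wendy ∩ Vera ∩ Idris: 08:45-11:45, 12:15-14:15, 16:00-18:00.
Wendy ∩ Vera ∩ Idris ∩ Ulla: 08:45-11:45, 12:15-13:15, 16:00-17:00.
Wendy ∩ Vera ∩ Idris ∩ Ulla ∩ Hamid: 08:45-11:45, 12:15-13:15, 16:00-17:00.
The last common window of at least 45 minutes is 16:00-17:00; a 45-minute meeting can start as late as 16:15 and still end by 17:00.

16:15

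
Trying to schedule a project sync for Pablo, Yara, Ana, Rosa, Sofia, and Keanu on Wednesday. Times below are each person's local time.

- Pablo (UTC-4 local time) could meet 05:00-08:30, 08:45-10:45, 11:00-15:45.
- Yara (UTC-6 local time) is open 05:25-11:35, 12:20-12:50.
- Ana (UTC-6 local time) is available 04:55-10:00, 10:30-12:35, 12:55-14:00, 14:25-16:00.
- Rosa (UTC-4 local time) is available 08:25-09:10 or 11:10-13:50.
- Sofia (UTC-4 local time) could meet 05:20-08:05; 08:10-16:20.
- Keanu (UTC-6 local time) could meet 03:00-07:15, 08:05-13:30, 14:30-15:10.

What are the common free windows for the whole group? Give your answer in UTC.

Pablo in UTC: 09:00-12:30, 12:45-14:45, 15:00-19:45 (add 4h to convert from UTC-4).
Yara in UTC: 11:25-17:35, 18:20-18:50 (add 6h to convert from UTC-6).
Ana in UTC: 10:55-16:00, 16:30-18:35, 18:55-20:00, 20:25-22:00 (add 6h to convert from UTC-6).
Rosa in UTC: 12:25-13:10, 15:10-17:50 (add 4h to convert from UTC-4).
Sofia in UTC: 09:20-12:05, 12:10-20:20 (add 4h to convert from UTC-4).
Keanu in UTC: 09:00-13:15, 14:05-19:30, 20:30-21:10 (add 6h to convert from UTC-6).
Pablo ∩ Yara: 11:25-12:30, 12:45-14:45, 15:00-17:35, 18:20-18:50.
Pablo ∩ Yara ∩ Ana: 11:25-12:30, 12:45-14:45, 15:00-16:00, 16:30-17:35, 18:20-18:35.
Pablo ∩ Yara ∩ Ana ∩ Rosa: 12:25-12:30, 12:45-13:10, 15:10-16:00, 16:30-17:35.
Pablo ∩ Yara ∩ Ana ∩ Rosa ∩ Sofia: 12:25-12:30, 12:45-13:10, 15:10-16:00, 16:30-17:35.
Pablo ∩ Yara ∩ Ana ∩ Rosa ∩ Sofia ∩ Keanu: 12:25-12:30, 12:45-13:10, 15:10-16:00, 16:30-17:35.

12:25-12:30, 12:45-13:10, 15:10-16:00, 16:30-17:35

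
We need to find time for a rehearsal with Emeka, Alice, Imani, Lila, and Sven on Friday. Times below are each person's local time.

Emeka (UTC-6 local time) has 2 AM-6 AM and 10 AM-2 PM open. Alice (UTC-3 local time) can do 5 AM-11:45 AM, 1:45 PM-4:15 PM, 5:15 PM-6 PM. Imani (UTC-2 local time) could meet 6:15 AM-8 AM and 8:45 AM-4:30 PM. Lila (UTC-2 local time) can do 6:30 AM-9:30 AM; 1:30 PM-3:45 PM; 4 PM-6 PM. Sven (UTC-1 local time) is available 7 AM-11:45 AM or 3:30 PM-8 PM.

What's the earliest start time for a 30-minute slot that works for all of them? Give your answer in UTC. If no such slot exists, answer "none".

Emeka in UTC: 08:00-12:00, 16:00-20:00 (add 6h to convert from UTC-6).
Alice in UTC: 08:00-14:45, 16:45-19:15, 20:15-21:00 (add 3h to convert from UTC-3).
Imani in UTC: 08:15-10:00, 10:45-18:30 (add 2h to convert from UTC-2).
Lila in UTC: 08:30-11:30, 15:30-17:45, 18:00-20:00 (add 2h to convert from UTC-2).
Sven in UTC: 08:00-12:45, 16:30-21:00 (add 1h to convert from UTC-1).
Emeka ∩ Alice: 08:00-12:00, 16:45-19:15.
Emeka ∩ Alice ∩ Imani: 08:15-10:00, 10:45-12:00, 16:45-18:30.
Emeka ∩ Alice ∩ Imani ∩ Lila: 08:30-10:00, 10:45-11:30, 16:45-17:45, 18:00-18:30.
Emeka ∩ Alice ∩ Imani ∩ Lila ∩ Sven: 08:30-10:00, 10:45-11:30, 16:45-17:45, 18:00-18:30.
Those are the intersection windows.
The first common window of at least 30 minutes is 08:30-10:00, so the earliest start is 08:30.

08:30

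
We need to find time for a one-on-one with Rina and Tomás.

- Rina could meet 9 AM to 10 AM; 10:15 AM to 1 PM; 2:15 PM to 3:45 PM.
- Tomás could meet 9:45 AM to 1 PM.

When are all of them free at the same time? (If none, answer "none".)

Rina ∩ Tomás: 09:45-10:00, 10:15-13:00.

09:45-10:00, 10:15-13:00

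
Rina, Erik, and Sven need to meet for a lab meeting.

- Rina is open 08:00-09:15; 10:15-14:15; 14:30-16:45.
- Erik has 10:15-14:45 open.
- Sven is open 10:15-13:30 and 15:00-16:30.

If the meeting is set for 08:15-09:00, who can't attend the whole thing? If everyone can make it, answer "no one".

Rina: free for 08:15-09:00. Erik: not fully free for 08:15-09:00. Sven: not fully free for 08:15-09:00.

Erik, Sven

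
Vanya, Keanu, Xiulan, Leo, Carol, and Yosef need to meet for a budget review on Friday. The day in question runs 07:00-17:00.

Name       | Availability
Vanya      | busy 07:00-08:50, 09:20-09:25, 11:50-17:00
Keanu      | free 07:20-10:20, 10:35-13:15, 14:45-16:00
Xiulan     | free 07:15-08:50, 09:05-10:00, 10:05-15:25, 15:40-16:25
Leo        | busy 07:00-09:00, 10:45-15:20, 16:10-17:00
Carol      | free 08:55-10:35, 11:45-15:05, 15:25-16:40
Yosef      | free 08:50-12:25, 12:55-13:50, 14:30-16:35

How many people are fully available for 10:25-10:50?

3

Vanya free: 08:50-09:20, 09:25-11:50 (invert busy blocks within the working day).
Keanu free: 07:20-10:20, 10:35-13:15, 14:45-16:00.
Xiulan free: 07:15-08:50, 09:05-10:00, 10:05-15:25, 15:40-16:25.
Leo free: 09:00-10:45, 15:20-16:10 (invert busy blocks within the working day).
Carol free: 08:55-10:35, 11:45-15:05, 15:25-16:40.
Yosef free: 08:50-12:25, 12:55-13:50, 14:30-16:35.
Vanya, Xiulan, and Yosef can make the full 10:25-10:50 slot — that's 3.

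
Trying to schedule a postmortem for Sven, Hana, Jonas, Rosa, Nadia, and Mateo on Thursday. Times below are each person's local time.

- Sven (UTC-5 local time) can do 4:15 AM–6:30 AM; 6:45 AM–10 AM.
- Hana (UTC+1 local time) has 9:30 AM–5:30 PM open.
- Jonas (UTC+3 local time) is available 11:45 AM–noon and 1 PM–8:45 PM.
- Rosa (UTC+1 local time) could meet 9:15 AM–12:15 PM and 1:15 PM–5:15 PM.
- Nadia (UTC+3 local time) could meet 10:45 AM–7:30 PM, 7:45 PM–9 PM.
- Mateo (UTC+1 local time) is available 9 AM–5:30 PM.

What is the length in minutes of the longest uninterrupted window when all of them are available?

165

Sven in UTC: 09:15-11:30, 11:45-15:00 (add 5h to convert from UTC-5).
Hana in UTC: 08:30-16:30 (subtract 1h to convert from UTC+1).
Jonas in UTC: 08:45-09:00, 10:00-17:45 (subtract 3h to convert from UTC+3).
Rosa in UTC: 08:15-11:15, 12:15-16:15 (subtract 1h to convert from UTC+1).
Nadia in UTC: 07:45-16:30, 16:45-18:00 (subtract 3h to convert from UTC+3).
Mateo in UTC: 08:00-16:30 (subtract 1h to convert from UTC+1).
Sven ∩ Hana: 09:15-11:30, 11:45-15:00.
Sven ∩ Hana ∩ Jonas: 10:00-11:30, 11:45-15:00.
Sven ∩ Hana ∩ Jonas ∩ Rosa: 10:00-11:15, 12:15-15:00.
Sven ∩ Hana ∩ Jonas ∩ Rosa ∩ Nadia: 10:00-11:15, 12:15-15:00.
Sven ∩ Hana ∩ Jonas ∩ Rosa ∩ Nadia ∩ Mateo: 10:00-11:15, 12:15-15:00.
The longest is 12:15-15:00 at 165 minutes.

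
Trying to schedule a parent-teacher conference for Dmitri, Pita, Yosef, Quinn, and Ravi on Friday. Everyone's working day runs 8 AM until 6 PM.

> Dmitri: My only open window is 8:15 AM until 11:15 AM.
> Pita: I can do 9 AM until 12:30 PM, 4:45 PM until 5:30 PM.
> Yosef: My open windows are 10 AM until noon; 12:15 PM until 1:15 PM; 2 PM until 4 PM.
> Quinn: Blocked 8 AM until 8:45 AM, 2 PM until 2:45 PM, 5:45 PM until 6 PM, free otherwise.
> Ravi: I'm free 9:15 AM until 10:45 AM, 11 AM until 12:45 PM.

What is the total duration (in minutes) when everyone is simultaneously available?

Dmitri free: 08:15-11:15.
Pita free: 09:00-12:30, 16:45-17:30.
Yosef free: 10:00-12:00, 12:15-13:15, 14:00-16:00.
Quinn free: 08:45-14:00, 14:45-17:45 (invert busy blocks within the working day).
Ravi free: 09:15-10:45, 11:00-12:45.
Dmitri ∩ Pita: 09:00-11:15.
Dmitri ∩ Pita ∩ Yosef: 10:00-11:15.
Dmitri ∩ Pita ∩ Yosef ∩ Quinn: 10:00-11:15.
Dmitri ∩ Pita ∩ Yosef ∩ Quinn ∩ Ravi: 10:00-10:45, 11:00-11:15.
Summing the common windows: 45 + 15 = 60 minutes.

60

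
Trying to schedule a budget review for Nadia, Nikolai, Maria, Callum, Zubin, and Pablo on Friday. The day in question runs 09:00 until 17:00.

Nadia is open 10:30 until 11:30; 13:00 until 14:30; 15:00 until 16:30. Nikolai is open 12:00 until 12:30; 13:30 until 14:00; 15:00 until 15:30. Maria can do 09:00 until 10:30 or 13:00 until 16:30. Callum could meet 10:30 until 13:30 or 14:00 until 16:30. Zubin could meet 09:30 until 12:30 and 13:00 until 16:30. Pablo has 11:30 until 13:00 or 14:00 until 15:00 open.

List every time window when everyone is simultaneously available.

Nadia ∩ Nikolai: 13:30-14:00, 15:00-15:30.
Nadia ∩ Nikolai ∩ Maria: 13:30-14:00, 15:00-15:30.
Nadia ∩ Nikolai ∩ Maria ∩ Callum: 15:00-15:30.
Nadia ∩ Nikolai ∩ Maria ∩ Callum ∩ Zubin: 15:00-15:30.
Nadia ∩ Nikolai ∩ Maria ∩ Callum ∩ Zubin ∩ Pablo: ∅.
There is no time when everyone is free.

none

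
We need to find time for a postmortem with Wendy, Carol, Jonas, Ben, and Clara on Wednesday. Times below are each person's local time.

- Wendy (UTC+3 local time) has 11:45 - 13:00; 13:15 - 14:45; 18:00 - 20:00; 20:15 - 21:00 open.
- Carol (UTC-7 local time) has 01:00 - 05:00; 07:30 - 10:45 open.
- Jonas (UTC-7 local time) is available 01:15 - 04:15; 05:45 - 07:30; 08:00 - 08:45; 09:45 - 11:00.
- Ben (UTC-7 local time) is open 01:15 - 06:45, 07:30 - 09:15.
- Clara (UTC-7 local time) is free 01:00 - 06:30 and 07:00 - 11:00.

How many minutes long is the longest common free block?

Wendy in UTC: 08:45-10:00, 10:15-11:45, 15:00-17:00, 17:15-18:00 (subtract 3h to convert from UTC+3).
Carol in UTC: 08:00-12:00, 14:30-17:45 (add 7h to convert from UTC-7).
Jonas in UTC: 08:15-11:15, 12:45-14:30, 15:00-15:45, 16:45-18:00 (add 7h to convert from UTC-7).
Ben in UTC: 08:15-13:45, 14:30-16:15 (add 7h to convert from UTC-7).
Clara in UTC: 08:00-13:30, 14:00-18:00 (add 7h to convert from UTC-7).
Wendy ∩ Carol: 08:45-10:00, 10:15-11:45, 15:00-17:00, 17:15-17:45.
Wendy ∩ Carol ∩ Jonas: 08:45-10:00, 10:15-11:15, 15:00-15:45, 16:45-17:00, 17:15-17:45.
Wendy ∩ Carol ∩ Jonas ∩ Ben: 08:45-10:00, 10:15-11:15, 15:00-15:45.
Wendy ∩ Carol ∩ Jonas ∩ Ben ∩ Clara: 08:45-10:00, 10:15-11:15, 15:00-15:45.
The longest is 08:45-10:00 at 75 minutes.

75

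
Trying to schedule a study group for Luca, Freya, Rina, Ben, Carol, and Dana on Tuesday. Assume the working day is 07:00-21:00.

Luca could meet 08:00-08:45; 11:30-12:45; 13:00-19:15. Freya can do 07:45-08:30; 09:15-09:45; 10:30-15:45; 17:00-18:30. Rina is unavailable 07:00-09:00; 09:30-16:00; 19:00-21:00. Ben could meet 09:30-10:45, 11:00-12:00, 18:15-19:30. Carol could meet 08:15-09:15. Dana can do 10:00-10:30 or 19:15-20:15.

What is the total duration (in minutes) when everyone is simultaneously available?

Luca free: 08:00-08:45, 11:30-12:45, 13:00-19:15.
Freya free: 07:45-08:30, 09:15-09:45, 10:30-15:45, 17:00-18:30.
Rina free: 09:00-09:30, 16:00-19:00 (invert busy blocks within the working day).
Ben free: 09:30-10:45, 11:00-12:00, 18:15-19:30.
Carol free: 08:15-09:15.
Dana free: 10:00-10:30, 19:15-20:15.
Luca ∩ Freya: 08:00-08:30, 11:30-12:45, 13:00-15:45, 17:00-18:30.
Luca ∩ Freya ∩ Rina: 17:00-18:30.
Luca ∩ Freya ∩ Rina ∩ Ben: 18:15-18:30.
Luca ∩ Freya ∩ Rina ∩ Ben ∩ Carol: ∅.
Luca ∩ Freya ∩ Rina ∩ Ben ∩ Carol ∩ Dana: ∅.
There is no time when everyone is free.
There is no common window, so the total is 0 minutes.

0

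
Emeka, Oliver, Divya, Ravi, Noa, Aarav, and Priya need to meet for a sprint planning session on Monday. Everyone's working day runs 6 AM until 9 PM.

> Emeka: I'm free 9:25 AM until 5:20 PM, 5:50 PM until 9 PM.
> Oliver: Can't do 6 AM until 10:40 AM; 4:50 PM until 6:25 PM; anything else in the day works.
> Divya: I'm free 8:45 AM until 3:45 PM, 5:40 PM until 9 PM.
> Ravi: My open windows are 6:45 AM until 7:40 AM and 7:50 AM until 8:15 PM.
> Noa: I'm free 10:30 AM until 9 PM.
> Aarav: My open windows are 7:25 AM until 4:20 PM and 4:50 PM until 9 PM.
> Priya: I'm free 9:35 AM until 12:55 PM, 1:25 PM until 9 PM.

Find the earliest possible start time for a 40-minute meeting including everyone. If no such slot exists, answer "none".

Emeka free: 09:25-17:20, 17:50-21:00.
Oliver free: 10:40-16:50, 18:25-21:00 (invert busy blocks within the working day).
Divya free: 08:45-15:45, 17:40-21:00.
Ravi free: 06:45-07:40, 07:50-20:15.
Noa free: 10:30-21:00.
Aarav free: 07:25-16:20, 16:50-21:00.
Priya free: 09:35-12:55, 13:25-21:00.
Emeka ∩ Oliver: 10:40-16:50, 18:25-21:00.
Emeka ∩ Oliver ∩ Divya: 10:40-15:45, 18:25-21:00.
Emeka ∩ Oliver ∩ Divya ∩ Ravi: 10:40-15:45, 18:25-20:15.
Emeka ∩ Oliver ∩ Divya ∩ Ravi ∩ Noa: 10:40-15:45, 18:25-20:15.
Emeka ∩ Oliver ∩ Divya ∩ Ravi ∩ Noa ∩ Aarav: 10:40-15:45, 18:25-20:15.
Emeka ∩ Oliver ∩ Divya ∩ Ravi ∩ Noa ∩ Aarav ∩ Priya: 10:40-12:55, 13:25-15:45, 18:25-20:15.
The first common window of at least 40 minutes is 10:40-12:55, so the earliest start is 10:40.

10:40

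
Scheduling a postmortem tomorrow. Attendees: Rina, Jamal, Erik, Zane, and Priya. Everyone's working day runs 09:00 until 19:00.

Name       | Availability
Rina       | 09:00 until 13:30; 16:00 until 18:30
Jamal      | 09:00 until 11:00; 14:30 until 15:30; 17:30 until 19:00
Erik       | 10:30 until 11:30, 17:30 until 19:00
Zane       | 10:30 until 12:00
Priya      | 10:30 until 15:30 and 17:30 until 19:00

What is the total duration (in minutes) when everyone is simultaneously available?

Rina ∩ Jamal: 09:00-11:00, 17:30-18:30.
Rina ∩ Jamal ∩ Erik: 10:30-11:00, 17:30-18:30.
Rina ∩ Jamal ∩ Erik ∩ Zane: 10:30-11:00.
Rina ∩ Jamal ∩ Erik ∩ Zane ∩ Priya: 10:30-11:00.
So the common availability across everyone is 10:30-11:00.
That's a single block of 30 minutes.

30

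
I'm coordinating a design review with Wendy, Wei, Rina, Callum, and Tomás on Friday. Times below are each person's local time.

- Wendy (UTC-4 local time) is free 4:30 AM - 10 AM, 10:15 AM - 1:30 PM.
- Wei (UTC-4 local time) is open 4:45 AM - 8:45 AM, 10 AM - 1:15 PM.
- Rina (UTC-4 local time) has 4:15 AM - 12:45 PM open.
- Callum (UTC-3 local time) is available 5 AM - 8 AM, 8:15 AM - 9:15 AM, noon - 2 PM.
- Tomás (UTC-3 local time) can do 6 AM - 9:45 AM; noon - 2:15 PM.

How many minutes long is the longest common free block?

120

Wendy in UTC: 08:30-14:00, 14:15-17:30 (add 4h to convert from UTC-4).
Wei in UTC: 08:45-12:45, 14:00-17:15 (add 4h to convert from UTC-4).
Rina in UTC: 08:15-16:45 (add 4h to convert from UTC-4).
Callum in UTC: 08:00-11:00, 11:15-12:15, 15:00-17:00 (add 3h to convert from UTC-3).
Tomás in UTC: 09:00-12:45, 15:00-17:15 (add 3h to convert from UTC-3).
Wendy ∩ Wei: 08:45-12:45, 14:15-17:15.
Wendy ∩ Wei ∩ Rina: 08:45-12:45, 14:15-16:45.
Wendy ∩ Wei ∩ Rina ∩ Callum: 08:45-11:00, 11:15-12:15, 15:00-16:45.
Wendy ∩ Wei ∩ Rina ∩ Callum ∩ Tomás: 09:00-11:00, 11:15-12:15, 15:00-16:45.
The longest is 09:00-11:00 at 120 minutes.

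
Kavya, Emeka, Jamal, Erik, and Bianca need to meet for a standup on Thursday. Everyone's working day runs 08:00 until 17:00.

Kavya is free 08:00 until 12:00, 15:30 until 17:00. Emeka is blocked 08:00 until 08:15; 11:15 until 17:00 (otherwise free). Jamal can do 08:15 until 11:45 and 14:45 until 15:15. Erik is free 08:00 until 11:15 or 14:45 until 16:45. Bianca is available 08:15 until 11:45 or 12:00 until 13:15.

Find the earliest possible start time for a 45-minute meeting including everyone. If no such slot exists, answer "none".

Kavya free: 08:00-12:00, 15:30-17:00.
Emeka free: 08:15-11:15 (invert busy blocks within the working day).
Jamal free: 08:15-11:45, 14:45-15:15.
Erik free: 08:00-11:15, 14:45-16:45.
Bianca free: 08:15-11:45, 12:00-13:15.
Kavya ∩ Emeka: 08:15-11:15.
Kavya ∩ Emeka ∩ Jamal: 08:15-11:15.
Kavya ∩ Emeka ∩ Jamal ∩ Erik: 08:15-11:15.
Kavya ∩ Emeka ∩ Jamal ∩ Erik ∩ Bianca: 08:15-11:15.
The first common window of at least 45 minutes is 08:15-11:15, so the earliest start is 08:15.

08:15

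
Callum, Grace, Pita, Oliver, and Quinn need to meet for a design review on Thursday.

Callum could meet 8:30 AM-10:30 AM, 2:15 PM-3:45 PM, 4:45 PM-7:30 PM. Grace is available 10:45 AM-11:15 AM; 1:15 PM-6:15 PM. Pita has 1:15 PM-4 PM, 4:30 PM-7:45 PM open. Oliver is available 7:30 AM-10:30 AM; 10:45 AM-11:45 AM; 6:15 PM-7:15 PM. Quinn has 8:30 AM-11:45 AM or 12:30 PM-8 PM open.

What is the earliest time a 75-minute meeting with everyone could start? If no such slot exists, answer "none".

Callum ∩ Grace: 14:15-15:45, 16:45-18:15.
Callum ∩ Grace ∩ Pita: 14:15-15:45, 16:45-18:15.
Callum ∩ Grace ∩ Pita ∩ Oliver: ∅.
Callum ∩ Grace ∩ Pita ∩ Oliver ∩ Quinn: ∅.
There is no time when everyone is free.
No common window is at least 75 minutes long.

none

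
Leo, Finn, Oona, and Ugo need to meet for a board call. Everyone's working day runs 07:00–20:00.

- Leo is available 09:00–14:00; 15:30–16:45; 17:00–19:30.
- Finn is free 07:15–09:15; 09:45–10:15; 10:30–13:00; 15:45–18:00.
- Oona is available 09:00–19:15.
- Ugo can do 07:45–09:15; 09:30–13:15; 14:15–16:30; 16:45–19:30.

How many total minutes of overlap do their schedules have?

300

Leo ∩ Finn: 09:00-09:15, 09:45-10:15, 10:30-13:00, 15:45-16:45, 17:00-18:00.
Leo ∩ Finn ∩ Oona: 09:00-09:15, 09:45-10:15, 10:30-13:00, 15:45-16:45, 17:00-18:00.
Leo ∩ Finn ∩ Oona ∩ Ugo: 09:00-09:15, 09:45-10:15, 10:30-13:00, 15:45-16:30, 17:00-18:00.
Summing the common windows: 15 + 30 + 150 + 45 + 60 = 300 minutes.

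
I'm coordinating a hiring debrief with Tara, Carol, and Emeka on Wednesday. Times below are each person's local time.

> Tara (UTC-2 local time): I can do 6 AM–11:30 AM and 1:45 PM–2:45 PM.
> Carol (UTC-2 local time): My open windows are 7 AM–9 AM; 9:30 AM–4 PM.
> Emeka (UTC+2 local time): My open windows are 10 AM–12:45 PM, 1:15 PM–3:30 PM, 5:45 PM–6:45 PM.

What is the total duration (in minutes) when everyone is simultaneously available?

Tara in UTC: 08:00-13:30, 15:45-16:45 (add 2h to convert from UTC-2).
Carol in UTC: 09:00-11:00, 11:30-18:00 (add 2h to convert from UTC-2).
Emeka in UTC: 08:00-10:45, 11:15-13:30, 15:45-16:45 (subtract 2h to convert from UTC+2).
Tara ∩ Carol: 09:00-11:00, 11:30-13:30, 15:45-16:45.
Tara ∩ Carol ∩ Emeka: 09:00-10:45, 11:30-13:30, 15:45-16:45.
Summing the common windows: 105 + 120 + 60 = 285 minutes.

285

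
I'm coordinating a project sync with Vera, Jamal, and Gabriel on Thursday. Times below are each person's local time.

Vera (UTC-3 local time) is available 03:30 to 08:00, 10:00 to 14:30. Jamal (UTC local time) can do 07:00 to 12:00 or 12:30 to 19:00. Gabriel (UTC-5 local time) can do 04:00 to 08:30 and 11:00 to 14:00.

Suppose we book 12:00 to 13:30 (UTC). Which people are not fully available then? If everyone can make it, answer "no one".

Vera in UTC: 06:30-11:00, 13:00-17:30 (add 3h to convert from UTC-3).
Jamal in UTC: 07:00-12:00, 12:30-19:00.
Gabriel in UTC: 09:00-13:30, 16:00-19:00 (add 5h to convert from UTC-5).
Vera: not fully free for 12:00-13:30. Jamal: not fully free for 12:00-13:30. Gabriel: free for 12:00-13:30.

Jamal, Vera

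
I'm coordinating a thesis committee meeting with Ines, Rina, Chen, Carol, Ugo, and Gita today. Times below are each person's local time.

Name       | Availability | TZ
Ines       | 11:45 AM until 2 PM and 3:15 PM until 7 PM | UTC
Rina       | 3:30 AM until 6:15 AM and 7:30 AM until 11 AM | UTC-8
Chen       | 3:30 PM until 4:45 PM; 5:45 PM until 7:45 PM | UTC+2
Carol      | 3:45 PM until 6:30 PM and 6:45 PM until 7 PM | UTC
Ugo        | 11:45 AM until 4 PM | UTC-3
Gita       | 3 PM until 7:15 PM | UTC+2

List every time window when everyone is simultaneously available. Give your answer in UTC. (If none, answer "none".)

15:45-17:15

Ines in UTC: 11:45-14:00, 15:15-19:00.
Rina in UTC: 11:30-14:15, 15:30-19:00 (add 8h to convert from UTC-8).
Chen in UTC: 13:30-14:45, 15:45-17:45 (subtract 2h to convert from UTC+2).
Carol in UTC: 15:45-18:30, 18:45-19:00.
Ugo in UTC: 14:45-19:00 (add 3h to convert from UTC-3).
Gita in UTC: 13:00-17:15 (subtract 2h to convert from UTC+2).
Ines ∩ Rina: 11:45-14:00, 15:30-19:00.
Ines ∩ Rina ∩ Chen: 13:30-14:00, 15:45-17:45.
Ines ∩ Rina ∩ Chen ∩ Carol: 15:45-17:45.
Ines ∩ Rina ∩ Chen ∩ Carol ∩ Ugo: 15:45-17:45.
Ines ∩ Rina ∩ Chen ∩ Carol ∩ Ugo ∩ Gita: 15:45-17:15.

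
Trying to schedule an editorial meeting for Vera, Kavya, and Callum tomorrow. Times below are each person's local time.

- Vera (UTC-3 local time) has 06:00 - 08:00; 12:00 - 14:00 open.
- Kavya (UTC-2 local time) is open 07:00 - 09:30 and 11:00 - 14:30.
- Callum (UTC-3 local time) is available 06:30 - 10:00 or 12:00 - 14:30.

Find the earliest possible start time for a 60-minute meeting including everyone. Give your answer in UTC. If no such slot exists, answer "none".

09:30

Vera in UTC: 09:00-11:00, 15:00-17:00 (add 3h to convert from UTC-3).
Kavya in UTC: 09:00-11:30, 13:00-16:30 (add 2h to convert from UTC-2).
Callum in UTC: 09:30-13:00, 15:00-17:30 (add 3h to convert from UTC-3).
Vera ∩ Kavya: 09:00-11:00, 15:00-16:30.
Vera ∩ Kavya ∩ Callum: 09:30-11:00, 15:00-16:30.
Those are the intersection windows.
The first common window of at least 60 minutes is 09:30-11:00, so the earliest start is 09:30.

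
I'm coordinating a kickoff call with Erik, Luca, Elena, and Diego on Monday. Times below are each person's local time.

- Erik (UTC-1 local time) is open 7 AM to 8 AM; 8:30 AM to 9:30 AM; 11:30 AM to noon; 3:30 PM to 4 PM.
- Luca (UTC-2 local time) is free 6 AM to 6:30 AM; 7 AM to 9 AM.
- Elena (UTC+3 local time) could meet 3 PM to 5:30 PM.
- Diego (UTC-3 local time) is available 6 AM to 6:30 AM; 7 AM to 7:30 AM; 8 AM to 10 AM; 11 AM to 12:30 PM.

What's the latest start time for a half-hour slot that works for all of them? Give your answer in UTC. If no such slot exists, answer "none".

none

Erik in UTC: 08:00-09:00, 09:30-10:30, 12:30-13:00, 16:30-17:00 (add 1h to convert from UTC-1).
Luca in UTC: 08:00-08:30, 09:00-11:00 (add 2h to convert from UTC-2).
Elena in UTC: 12:00-14:30 (subtract 3h to convert from UTC+3).
Diego in UTC: 09:00-09:30, 10:00-10:30, 11:00-13:00, 14:00-15:30 (add 3h to convert from UTC-3).
Erik ∩ Luca: 08:00-08:30, 09:30-10:30.
Erik ∩ Luca ∩ Elena: ∅.
Erik ∩ Luca ∩ Elena ∩ Diego: ∅.
There is no time when everyone is free.
No common window is at least 30 minutes long.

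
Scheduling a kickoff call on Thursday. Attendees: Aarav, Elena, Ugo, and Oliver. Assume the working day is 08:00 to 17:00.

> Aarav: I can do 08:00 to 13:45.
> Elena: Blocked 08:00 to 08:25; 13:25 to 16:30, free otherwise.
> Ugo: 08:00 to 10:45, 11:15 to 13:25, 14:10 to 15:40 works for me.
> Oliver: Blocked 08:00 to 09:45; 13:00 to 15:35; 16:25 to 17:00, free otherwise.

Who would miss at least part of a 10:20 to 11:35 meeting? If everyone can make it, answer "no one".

Aarav free: 08:00-13:45.
Elena free: 08:25-13:25, 16:30-17:00 (invert busy blocks within the working day).
Ugo free: 08:00-10:45, 11:15-13:25, 14:10-15:40.
Oliver free: 09:45-13:00, 15:35-16:25 (invert busy blocks within the working day).
Aarav: free for 10:20-11:35. Elena: free for 10:20-11:35. Ugo: not fully free for 10:20-11:35. Oliver: free for 10:20-11:35.

Ugo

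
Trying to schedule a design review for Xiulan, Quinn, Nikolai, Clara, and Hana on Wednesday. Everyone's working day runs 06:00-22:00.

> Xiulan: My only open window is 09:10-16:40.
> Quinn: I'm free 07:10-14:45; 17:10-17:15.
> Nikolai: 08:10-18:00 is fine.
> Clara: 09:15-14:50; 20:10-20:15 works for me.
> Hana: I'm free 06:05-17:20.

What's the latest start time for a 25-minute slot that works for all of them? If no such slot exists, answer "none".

14:20

Xiulan ∩ Quinn: 09:10-14:45.
Xiulan ∩ Quinn ∩ Nikolai: 09:10-14:45.
Xiulan ∩ Quinn ∩ Nikolai ∩ Clara: 09:15-14:45.
Xiulan ∩ Quinn ∩ Nikolai ∩ Clara ∩ Hana: 09:15-14:45.
So the common availability across everyone is 09:15-14:45.
The last common window of at least 25 minutes is 09:15-14:45; a 25-minute meeting can start as late as 14:20 and still end by 14:45.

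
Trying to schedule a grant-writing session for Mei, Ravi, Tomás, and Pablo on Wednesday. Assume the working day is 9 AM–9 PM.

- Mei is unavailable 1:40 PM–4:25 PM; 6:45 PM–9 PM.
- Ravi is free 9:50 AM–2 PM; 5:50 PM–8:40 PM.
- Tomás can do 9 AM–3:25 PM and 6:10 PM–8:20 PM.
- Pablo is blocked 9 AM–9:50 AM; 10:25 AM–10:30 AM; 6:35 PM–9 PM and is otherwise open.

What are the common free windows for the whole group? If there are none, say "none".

Mei free: 09:00-13:40, 16:25-18:45 (invert busy blocks within the working day).
Ravi free: 09:50-14:00, 17:50-20:40.
Tomás free: 09:00-15:25, 18:10-20:20.
Pablo free: 09:50-10:25, 10:30-18:35 (invert busy blocks within the working day).
Mei ∩ Ravi: 09:50-13:40, 17:50-18:45.
Mei ∩ Ravi ∩ Tomás: 09:50-13:40, 18:10-18:45.
Mei ∩ Ravi ∩ Tomás ∩ Pablo: 09:50-10:25, 10:30-13:40, 18:10-18:35.
So the common availability across everyone is 09:50-10:25, 10:30-13:40, 18:10-18:35.

09:50-10:25, 10:30-13:40, 18:10-18:35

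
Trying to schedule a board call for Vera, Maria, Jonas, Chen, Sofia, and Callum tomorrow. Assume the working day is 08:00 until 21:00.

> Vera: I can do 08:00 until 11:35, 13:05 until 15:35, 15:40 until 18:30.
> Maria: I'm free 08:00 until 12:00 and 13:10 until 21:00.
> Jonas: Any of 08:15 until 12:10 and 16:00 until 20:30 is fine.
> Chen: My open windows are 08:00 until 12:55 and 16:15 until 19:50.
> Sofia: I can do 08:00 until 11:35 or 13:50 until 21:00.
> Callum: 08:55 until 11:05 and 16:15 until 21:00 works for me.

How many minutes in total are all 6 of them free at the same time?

265

Vera ∩ Maria: 08:00-11:35, 13:10-15:35, 15:40-18:30.
Vera ∩ Maria ∩ Jonas: 08:15-11:35, 16:00-18:30.
Vera ∩ Maria ∩ Jonas ∩ Chen: 08:15-11:35, 16:15-18:30.
Vera ∩ Maria ∩ Jonas ∩ Chen ∩ Sofia: 08:15-11:35, 16:15-18:30.
Vera ∩ Maria ∩ Jonas ∩ Chen ∩ Sofia ∩ Callum: 08:55-11:05, 16:15-18:30.
So the common availability across everyone is 08:55-11:05, 16:15-18:30.
Summing the common windows: 130 + 135 = 265 minutes.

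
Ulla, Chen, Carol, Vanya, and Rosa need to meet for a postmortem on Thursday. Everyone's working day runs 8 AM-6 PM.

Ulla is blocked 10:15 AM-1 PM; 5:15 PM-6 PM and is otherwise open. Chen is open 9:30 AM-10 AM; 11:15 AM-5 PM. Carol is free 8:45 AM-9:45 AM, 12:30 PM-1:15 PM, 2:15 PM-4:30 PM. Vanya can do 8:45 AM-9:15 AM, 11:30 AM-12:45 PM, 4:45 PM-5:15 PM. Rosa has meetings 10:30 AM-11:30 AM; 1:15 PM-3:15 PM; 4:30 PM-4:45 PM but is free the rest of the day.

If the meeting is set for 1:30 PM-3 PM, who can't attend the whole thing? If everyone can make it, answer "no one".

Carol, Rosa, Vanya

Ulla free: 08:00-10:15, 13:00-17:15 (invert busy blocks within the working day).
Chen free: 09:30-10:00, 11:15-17:00.
Carol free: 08:45-09:45, 12:30-13:15, 14:15-16:30.
Vanya free: 08:45-09:15, 11:30-12:45, 16:45-17:15.
Rosa free: 08:00-10:30, 11:30-13:15, 15:15-16:30, 16:45-18:00 (invert busy blocks within the working day).
Ulla: free for 13:30-15:00. Chen: free for 13:30-15:00. Carol: not fully free for 13:30-15:00. Vanya: not fully free for 13:30-15:00. Rosa: not fully free for 13:30-15:00.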